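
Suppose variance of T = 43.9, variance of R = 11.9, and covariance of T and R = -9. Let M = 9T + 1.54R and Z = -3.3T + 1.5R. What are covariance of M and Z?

covariance of M and Z = -1352.103

By bilinearity, covariance of M and Z = ac·variance of T + bd·variance of R + (ad+bc)·covariance of T and R, with a=9, b=1.54, c=-3.3, d=1.5.
ac·variance of T = 9·(-3.3)·43.9 = -1303.83
bd·variance of R = 1.54·1.5·11.9 = 27.489
(ad+bc)·covariance of T and R = (8.418)·(-9) = -75.762
covariance of M and Z = -1303.83 + 27.489 + (-75.762) = -1352.103.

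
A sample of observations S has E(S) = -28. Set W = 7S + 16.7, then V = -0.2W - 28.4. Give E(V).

E(V) = 7.46

E(W) = 7·(-28) + 16.7 = -179.3.
E(V) = (-0.2)·(-179.3) + (-28.4) = 7.46.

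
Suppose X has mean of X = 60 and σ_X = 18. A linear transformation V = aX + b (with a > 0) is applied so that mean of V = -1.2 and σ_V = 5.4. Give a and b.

σ_V = a·σ_X (a > 0), so a = 5.4/18 = 0.3.
mean of V = a·mean of X + b, so b = -1.2 − 0.3·60 = -19.2.

a = 0.3, b = -19.2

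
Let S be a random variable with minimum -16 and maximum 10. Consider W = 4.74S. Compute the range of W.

Range of S = 10 − (-16) = 26.
Range(W) = |a|·Range(S) = |4.74|·26 = 123.24.

Range(W) = 123.24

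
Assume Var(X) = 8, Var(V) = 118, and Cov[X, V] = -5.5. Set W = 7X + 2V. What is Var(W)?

Var(W) = 710

Var(W) = a²·Var(X) + b²·Var(V) + 2ab·Cov[X, V] with a = 7, b = 2.
= 7²·8 + 2²·118 + 2·7·2·(-5.5)
= 392 + 472 + (-154) = 710.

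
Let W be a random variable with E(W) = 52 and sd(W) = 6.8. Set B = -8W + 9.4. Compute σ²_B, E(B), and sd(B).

σ²_B = 2959.36, E(B) = -406.6, sd(B) = 54.4

B = -8W + 9.4 is linear with a = -8, b = 9.4.
σ²_W = 6.8² = 46.24.
σ²_B = a²·σ²_W = (-8)²·46.24 = 2959.36 (the additive constant 9.4 does not affect variance).
E(B) = a·E(W) + b = (-8)·52 + 9.4 = -406.6.
sd(B) = |a|·sd(W) = |-8|·6.8 = 54.4.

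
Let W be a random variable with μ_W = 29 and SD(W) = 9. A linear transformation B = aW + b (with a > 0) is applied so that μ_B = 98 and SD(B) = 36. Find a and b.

a = 4, b = -18

SD(B) = a·SD(W) (a > 0), so a = 36/9 = 4.
μ_B = a·μ_W + b, so b = 98 − 4·29 = -18.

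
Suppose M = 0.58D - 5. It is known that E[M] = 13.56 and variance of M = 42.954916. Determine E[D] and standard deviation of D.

E[D] = 32, standard deviation of D = 11.3

From M = 0.58D - 5: E[M] = a·E[D] + b, so E[D] = (E[M] − b)/a = (13.56 − (-5))/0.58 = 32.
standard deviation of M = √42.954916 = 6.554.
standard deviation of M = |a|·standard deviation of D, so standard deviation of D = 6.554/|0.58| = 11.3.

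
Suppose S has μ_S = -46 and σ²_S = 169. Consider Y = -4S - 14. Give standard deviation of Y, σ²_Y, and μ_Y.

Y = -4S - 14 is linear with a = -4, b = -14.
standard deviation of S = √169 = 13.
standard deviation of Y = |a|·standard deviation of S = |-4|·13 = 52.
σ²_Y = a²·σ²_S = (-4)²·169 = 2704 (the additive constant -14 does not affect variance).
μ_Y = a·μ_S + b = (-4)·(-46) + (-14) = 170.

standard deviation of Y = 52, σ²_Y = 2704, μ_Y = 170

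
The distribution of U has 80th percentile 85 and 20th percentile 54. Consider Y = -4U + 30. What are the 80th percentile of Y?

80th percentile of Y = -186

Since a = -4 < 0 the transformation is decreasing, reversing order: the 80th percentile of Y corresponds to the 20th percentile of U.
So P_{80}(Y) = a·P_{20}(U) + b = (-4)·54 + 30 = -186.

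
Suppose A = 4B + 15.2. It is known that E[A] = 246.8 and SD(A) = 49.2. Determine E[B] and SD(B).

From A = 4B + 15.2: E[A] = a·E[B] + b, so E[B] = (E[A] − b)/a = (246.8 − 15.2)/4 = 57.9.
SD(A) = |a|·SD(B), so SD(B) = 49.2/|4| = 12.3.

E[B] = 57.9, SD(B) = 12.3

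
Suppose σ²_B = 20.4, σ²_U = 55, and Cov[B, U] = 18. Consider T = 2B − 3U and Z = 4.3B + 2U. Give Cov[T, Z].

By bilinearity, Cov[T, Z] = ac·σ²_B + bd·σ²_U + (ad+bc)·Cov[B, U], with a=2, b=-3, c=4.3, d=2.
ac·σ²_B = 2·4.3·20.4 = 175.44
bd·σ²_U = (-3)·2·55 = -330
(ad+bc)·Cov[B, U] = (-8.9)·18 = -160.2
Cov[T, Z] = 175.44 + (-330) + (-160.2) = -314.76.

Cov[T, Z] = -314.76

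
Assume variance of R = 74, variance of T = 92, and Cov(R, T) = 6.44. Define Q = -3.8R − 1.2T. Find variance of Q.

variance of Q = a²·variance of R + b²·variance of T + 2ab·Cov(R, T) with a = -3.8, b = -1.2.
= (-3.8)²·74 + (-1.2)²·92 + 2·(-3.8)·(-1.2)·6.44
= 1068.56 + 132.48 + 58.7328 = 1259.7728.

variance of Q = 1259.7728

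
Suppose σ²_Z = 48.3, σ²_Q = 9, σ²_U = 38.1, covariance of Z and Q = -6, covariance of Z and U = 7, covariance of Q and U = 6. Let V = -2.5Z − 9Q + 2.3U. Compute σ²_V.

σ²_V = 633.524

σ²_V = a²·σ²_Z + b²·σ²_Q + c²·σ²_U + 2ab·covariance of Z and Q + 2ac·covariance of Z and U + 2bc·covariance of Q and U, with a = -2.5, b = -9, c = 2.3.
= 301.875 + 729 + 201.549 + (-270) + (-80.5) + (-248.4)
= 633.524.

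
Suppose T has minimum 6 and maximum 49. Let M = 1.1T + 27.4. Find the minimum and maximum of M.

min(M) = 34, max(M) = 81.3

a = 1.1 > 0, so min(M) = a·min(T)+b = 1.1·6 + 27.4 = 34 and max(M) = 1.1·49 + 27.4 = 81.3.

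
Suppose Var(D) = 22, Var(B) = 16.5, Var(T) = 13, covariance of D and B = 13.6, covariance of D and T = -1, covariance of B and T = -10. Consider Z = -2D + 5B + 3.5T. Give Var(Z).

Var(Z) = 51.75

Var(Z) = a²·Var(D) + b²·Var(B) + c²·Var(T) + 2ab·covariance of D and B + 2ac·covariance of D and T + 2bc·covariance of B and T, with a = -2, b = 5, c = 3.5.
= 88 + 412.5 + 159.25 + (-272) + 14 + (-350)
= 51.75.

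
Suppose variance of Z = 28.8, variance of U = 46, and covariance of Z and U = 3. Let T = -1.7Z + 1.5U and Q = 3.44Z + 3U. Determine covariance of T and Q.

By bilinearity, covariance of T and Q = ac·variance of Z + bd·variance of U + (ad+bc)·covariance of Z and U, with a=-1.7, b=1.5, c=3.44, d=3.
ac·variance of Z = (-1.7)·3.44·28.8 = -168.4224
bd·variance of U = 1.5·3·46 = 207
(ad+bc)·covariance of Z and U = (0.06)·3 = 0.18
covariance of T and Q = -168.4224 + 207 + 0.18 = 38.7576.

covariance of T and Q = 38.7576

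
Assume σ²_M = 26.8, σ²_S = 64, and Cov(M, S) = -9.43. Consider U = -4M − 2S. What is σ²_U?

σ²_U = a²·σ²_M + b²·σ²_S + 2ab·Cov(M, S) with a = -4, b = -2.
= (-4)²·26.8 + (-2)²·64 + 2·(-4)·(-2)·(-9.43)
= 428.8 + 256 + (-150.88) = 533.92.

σ²_U = 533.92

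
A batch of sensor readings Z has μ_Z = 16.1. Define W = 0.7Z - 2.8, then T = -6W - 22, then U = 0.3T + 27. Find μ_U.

μ_U = 5.154

μ_W = 0.7·16.1 + (-2.8) = 8.47.
μ_T = (-6)·8.47 + (-22) = -72.82.
μ_U = 0.3·(-72.82) + 27 = 5.154.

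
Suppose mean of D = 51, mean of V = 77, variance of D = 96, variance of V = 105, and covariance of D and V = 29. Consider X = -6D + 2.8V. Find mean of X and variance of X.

mean of X = -90.4, variance of X = 3304.8

mean of X = (-6)·mean of D + 2.8·mean of V = (-6)·51 + 2.8·77 = -90.4.
variance of X = a²·variance of D + b²·variance of V + 2ab·covariance of D and V with a = -6, b = 2.8.
= (-6)²·96 + 2.8²·105 + 2·(-6)·2.8·29
= 3456 + 823.2 + (-974.4) = 3304.8.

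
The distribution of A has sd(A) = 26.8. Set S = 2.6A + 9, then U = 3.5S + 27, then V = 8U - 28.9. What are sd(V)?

sd(S) = |2.6|·26.8 = 69.68.
sd(U) = |3.5|·69.68 = 243.88.
sd(V) = |8|·243.88 = 1951.04.

sd(V) = 1951.04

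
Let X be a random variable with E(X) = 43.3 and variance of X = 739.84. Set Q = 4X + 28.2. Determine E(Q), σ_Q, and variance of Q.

Q = 4X + 28.2 is linear with a = 4, b = 28.2.
E(Q) = a·E(X) + b = 4·43.3 + 28.2 = 201.4.
σ_X = √739.84 = 27.2.
σ_Q = |a|·σ_X = |4|·27.2 = 108.8.
variance of Q = a²·variance of X = 4²·739.84 = 11837.44 (the additive constant 28.2 does not affect variance).

E(Q) = 201.4, σ_Q = 108.8, variance of Q = 11837.44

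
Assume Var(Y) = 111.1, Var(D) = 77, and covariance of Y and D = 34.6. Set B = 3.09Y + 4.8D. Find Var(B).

Var(B) = a²·Var(Y) + b²·Var(D) + 2ab·covariance of Y and D with a = 3.09, b = 4.8.
= 3.09²·111.1 + 4.8²·77 + 2·3.09·4.8·34.6
= 1060.79391 + 1774.08 + 1026.3744 = 3861.24831.

Var(B) = 3861.24831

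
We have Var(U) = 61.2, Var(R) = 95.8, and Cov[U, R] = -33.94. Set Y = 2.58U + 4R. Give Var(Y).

Var(Y) = a²·Var(U) + b²·Var(R) + 2ab·Cov[U, R] with a = 2.58, b = 4.
= 2.58²·61.2 + 4²·95.8 + 2·2.58·4·(-33.94)
= 407.37168 + 1532.8 + (-700.5216) = 1239.65008.

Var(Y) = 1239.65008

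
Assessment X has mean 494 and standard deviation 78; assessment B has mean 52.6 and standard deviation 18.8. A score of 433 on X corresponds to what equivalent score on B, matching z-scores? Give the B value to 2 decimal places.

B = 37.90

z = (433 − 494)/78 ≈ -0.7821.
B = 52.6 + z·18.8 = 52.6 + (433 − 494)·18.8/78 ≈ 37.90.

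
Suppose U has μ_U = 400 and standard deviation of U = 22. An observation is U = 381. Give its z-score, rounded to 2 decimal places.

z = -0.86

z = (U − μ_U) / standard deviation of U = (381 − 400) / 22 ≈ -0.86.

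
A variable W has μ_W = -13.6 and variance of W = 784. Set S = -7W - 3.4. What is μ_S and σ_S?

S = -7W - 3.4 is linear with a = -7, b = -3.4.
μ_S = a·μ_W + b = (-7)·(-13.6) + (-3.4) = 91.8.
σ_W = √784 = 28.
σ_S = |a|·σ_W = |-7|·28 = 196.

μ_S = 91.8, σ_S = 196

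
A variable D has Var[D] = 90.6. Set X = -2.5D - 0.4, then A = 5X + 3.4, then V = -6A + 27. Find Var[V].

Var[X] = (-2.5)²·90.6 = 566.25.
Var[A] = 5²·566.25 = 14156.25.
Var[V] = (-6)²·14156.25 = 509625.

Var[V] = 509625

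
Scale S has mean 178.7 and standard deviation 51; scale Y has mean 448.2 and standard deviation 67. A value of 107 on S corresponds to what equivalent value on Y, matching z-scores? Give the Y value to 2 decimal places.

Y = 354.01

z = (107 − 178.7)/51 ≈ -1.4059.
Y = 448.2 + z·67 = 448.2 + (107 − 178.7)·67/51 ≈ 354.01.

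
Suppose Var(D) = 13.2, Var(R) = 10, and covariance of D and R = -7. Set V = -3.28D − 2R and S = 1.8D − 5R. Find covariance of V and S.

By bilinearity, covariance of V and S = ac·Var(D) + bd·Var(R) + (ad+bc)·covariance of D and R, with a=-3.28, b=-2, c=1.8, d=-5.
ac·Var(D) = (-3.28)·1.8·13.2 = -77.9328
bd·Var(R) = (-2)·(-5)·10 = 100
(ad+bc)·covariance of D and R = (12.8)·(-7) = -89.6
covariance of V and S = -77.9328 + 100 + (-89.6) = -67.5328.

covariance of V and S = -67.5328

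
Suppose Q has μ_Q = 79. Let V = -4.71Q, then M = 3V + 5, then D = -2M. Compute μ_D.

μ_V = (-4.71)·79 = -372.09.
μ_M = 3·(-372.09) + 5 = -1111.27.
μ_D = (-2)·(-1111.27) = 2222.54.

μ_D = 2222.54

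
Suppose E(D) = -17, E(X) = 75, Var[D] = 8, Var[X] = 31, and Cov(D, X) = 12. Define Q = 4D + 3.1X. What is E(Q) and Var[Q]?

E(Q) = 164.5, Var[Q] = 723.51

E(Q) = 4·E(D) + 3.1·E(X) = 4·(-17) + 3.1·75 = 164.5.
Var[Q] = a²·Var[D] + b²·Var[X] + 2ab·Cov(D, X) with a = 4, b = 3.1.
= 4²·8 + 3.1²·31 + 2·4·3.1·12
= 128 + 297.91 + 297.6 = 723.51.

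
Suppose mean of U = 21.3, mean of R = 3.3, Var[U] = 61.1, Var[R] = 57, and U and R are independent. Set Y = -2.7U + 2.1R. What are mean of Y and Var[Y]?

mean of Y = -50.58, Var[Y] = 696.789

mean of Y = (-2.7)·mean of U + 2.1·mean of R = (-2.7)·21.3 + 2.1·3.3 = -50.58.
Var[Y] = a²·Var[U] + b²·Var[R] + 2ab·Cov[U, R] with a = -2.7, b = 2.1.
Independence gives Cov[U, R] = 0.
= (-2.7)²·61.1 + 2.1²·57 + 2·(-2.7)·2.1·0
= 445.419 + 251.37 + 0 = 696.789.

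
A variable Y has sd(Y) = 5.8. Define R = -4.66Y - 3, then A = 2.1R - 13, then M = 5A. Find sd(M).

sd(R) = |-4.66|·5.8 = 27.028.
sd(A) = |2.1|·27.028 = 56.7588.
sd(M) = |5|·56.7588 = 283.794.

sd(M) = 283.794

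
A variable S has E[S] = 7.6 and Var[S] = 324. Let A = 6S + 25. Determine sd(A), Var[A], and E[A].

A = 6S + 25 is linear with a = 6, b = 25.
sd(S) = √324 = 18.
sd(A) = |a|·sd(S) = |6|·18 = 108.
Var[A] = a²·Var[S] = 6²·324 = 11664 (the additive constant 25 does not affect variance).
E[A] = a·E[S] + b = 6·7.6 + 25 = 70.6.

sd(A) = 108, Var[A] = 11664, E[A] = 70.6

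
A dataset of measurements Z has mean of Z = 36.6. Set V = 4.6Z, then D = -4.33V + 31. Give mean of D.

mean of V = 4.6·36.6 = 168.36.
mean of D = (-4.33)·168.36 + 31 = -697.9988.

mean of D = -697.9988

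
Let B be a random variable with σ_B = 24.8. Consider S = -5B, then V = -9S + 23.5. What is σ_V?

σ_V = 1116

σ_S = |-5|·24.8 = 124.
σ_V = |-9|·124 = 1116.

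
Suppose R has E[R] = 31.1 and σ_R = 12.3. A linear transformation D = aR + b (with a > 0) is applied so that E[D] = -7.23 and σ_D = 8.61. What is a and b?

a = 0.7, b = -29

σ_D = a·σ_R (a > 0), so a = 8.61/12.3 = 0.7.
E[D] = a·E[R] + b, so b = -7.23 − 0.7·31.1 = -29.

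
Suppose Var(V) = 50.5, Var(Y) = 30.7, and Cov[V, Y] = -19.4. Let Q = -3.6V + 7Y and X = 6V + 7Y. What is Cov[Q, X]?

By bilinearity, Cov[Q, X] = ac·Var(V) + bd·Var(Y) + (ad+bc)·Cov[V, Y], with a=-3.6, b=7, c=6, d=7.
ac·Var(V) = (-3.6)·6·50.5 = -1090.8
bd·Var(Y) = 7·7·30.7 = 1504.3
(ad+bc)·Cov[V, Y] = (16.8)·(-19.4) = -325.92
Cov[Q, X] = -1090.8 + 1504.3 + (-325.92) = 87.58.

Cov[Q, X] = 87.58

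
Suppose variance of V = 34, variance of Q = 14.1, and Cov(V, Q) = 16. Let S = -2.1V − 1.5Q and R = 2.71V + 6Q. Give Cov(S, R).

By bilinearity, Cov(S, R) = ac·variance of V + bd·variance of Q + (ad+bc)·Cov(V, Q), with a=-2.1, b=-1.5, c=2.71, d=6.
ac·variance of V = (-2.1)·2.71·34 = -193.494
bd·variance of Q = (-1.5)·6·14.1 = -126.9
(ad+bc)·Cov(V, Q) = (-16.665)·16 = -266.64
Cov(S, R) = -193.494 + (-126.9) + (-266.64) = -587.034.

Cov(S, R) = -587.034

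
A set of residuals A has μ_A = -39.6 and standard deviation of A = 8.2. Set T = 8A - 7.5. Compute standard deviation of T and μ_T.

standard deviation of T = 65.6, μ_T = -324.3

T = 8A - 7.5 is linear with a = 8, b = -7.5.
standard deviation of T = |a|·standard deviation of A = |8|·8.2 = 65.6.
μ_T = a·μ_A + b = 8·(-39.6) + (-7.5) = -324.3.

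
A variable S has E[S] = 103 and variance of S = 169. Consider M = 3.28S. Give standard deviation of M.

standard deviation of M = 42.64

M = 3.28S is linear with a = 3.28, b = 0.
standard deviation of S = √169 = 13.
standard deviation of M = |a|·standard deviation of S = |3.28|·13 = 42.64.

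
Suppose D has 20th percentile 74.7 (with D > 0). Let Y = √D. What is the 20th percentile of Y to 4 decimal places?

√D is increasing, so P_{20}(Y) = g(P_{20}(D)) ≈ 8.6429.

20th percentile of Y = 8.6429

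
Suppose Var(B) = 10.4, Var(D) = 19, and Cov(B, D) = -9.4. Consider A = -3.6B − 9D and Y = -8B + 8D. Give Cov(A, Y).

Cov(A, Y) = -1474.56

By bilinearity, Cov(A, Y) = ac·Var(B) + bd·Var(D) + (ad+bc)·Cov(B, D), with a=-3.6, b=-9, c=-8, d=8.
ac·Var(B) = (-3.6)·(-8)·10.4 = 299.52
bd·Var(D) = (-9)·8·19 = -1368
(ad+bc)·Cov(B, D) = (43.2)·(-9.4) = -406.08
Cov(A, Y) = 299.52 + (-1368) + (-406.08) = -1474.56.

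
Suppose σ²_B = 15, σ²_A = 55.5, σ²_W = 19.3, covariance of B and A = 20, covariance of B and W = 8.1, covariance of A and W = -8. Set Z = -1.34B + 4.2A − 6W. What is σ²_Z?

σ²_Z = 2009.082

σ²_Z = a²·σ²_B + b²·σ²_A + c²·σ²_W + 2ab·covariance of B and A + 2ac·covariance of B and W + 2bc·covariance of A and W, with a = -1.34, b = 4.2, c = -6.
= 26.934 + 979.02 + 694.8 + (-225.12) + 130.248 + 403.2
= 2009.082.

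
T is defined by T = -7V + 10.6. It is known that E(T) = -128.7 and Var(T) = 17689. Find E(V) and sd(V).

From T = -7V + 10.6: E(T) = a·E(V) + b, so E(V) = (E(T) − b)/a = (-128.7 − 10.6)/(-7) = 19.9.
sd(T) = √17689 = 133.
sd(T) = |a|·sd(V), so sd(V) = 133/|-7| = 19.

E(V) = 19.9, sd(V) = 19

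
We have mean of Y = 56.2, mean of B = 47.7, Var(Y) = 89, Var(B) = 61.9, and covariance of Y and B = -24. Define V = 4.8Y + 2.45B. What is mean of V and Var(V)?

mean of V = 386.625, Var(V) = 1857.63475

mean of V = 4.8·mean of Y + 2.45·mean of B = 4.8·56.2 + 2.45·47.7 = 386.625.
Var(V) = a²·Var(Y) + b²·Var(B) + 2ab·covariance of Y and B with a = 4.8, b = 2.45.
= 4.8²·89 + 2.45²·61.9 + 2·4.8·2.45·(-24)
= 2050.56 + 371.55475 + (-564.48) = 1857.63475.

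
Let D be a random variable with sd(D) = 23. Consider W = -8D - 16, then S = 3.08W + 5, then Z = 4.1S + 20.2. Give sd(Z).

sd(Z) = 2323.552

sd(W) = |-8|·23 = 184.
sd(S) = |3.08|·184 = 566.72.
sd(Z) = |4.1|·566.72 = 2323.552.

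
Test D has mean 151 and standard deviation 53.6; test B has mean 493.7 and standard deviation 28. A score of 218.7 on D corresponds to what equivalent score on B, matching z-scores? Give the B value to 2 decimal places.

B = 529.07

z = (218.7 − 151)/53.6 ≈ 1.2631.
B = 493.7 + z·28 = 493.7 + (218.7 − 151)·28/53.6 ≈ 529.07.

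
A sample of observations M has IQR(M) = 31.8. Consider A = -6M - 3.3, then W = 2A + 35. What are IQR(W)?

IQR(A) = |-6|·31.8 = 190.8.
IQR(W) = |2|·190.8 = 381.6.

IQR(W) = 381.6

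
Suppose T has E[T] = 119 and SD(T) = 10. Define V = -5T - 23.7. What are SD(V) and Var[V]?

V = -5T - 23.7 is linear with a = -5, b = -23.7.
SD(V) = |a|·SD(T) = |-5|·10 = 50.
Var[T] = 10² = 100.
Var[V] = a²·Var[T] = (-5)²·100 = 2500 (the additive constant -23.7 does not affect variance).

SD(V) = 50, Var[V] = 2500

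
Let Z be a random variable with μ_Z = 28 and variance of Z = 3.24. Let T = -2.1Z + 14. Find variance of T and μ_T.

variance of T = 14.2884, μ_T = -44.8

T = -2.1Z + 14 is linear with a = -2.1, b = 14.
variance of T = a²·variance of Z = (-2.1)²·3.24 = 14.2884 (the additive constant 14 does not affect variance).
μ_T = a·μ_Z + b = (-2.1)·28 + 14 = -44.8.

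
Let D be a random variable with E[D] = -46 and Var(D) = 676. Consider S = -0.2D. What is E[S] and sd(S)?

E[S] = 9.2, sd(S) = 5.2

S = -0.2D is linear with a = -0.2, b = 0.
E[S] = a·E[D] + b = (-0.2)·(-46) = 9.2.
sd(D) = √676 = 26.
sd(S) = |a|·sd(D) = |-0.2|·26 = 5.2.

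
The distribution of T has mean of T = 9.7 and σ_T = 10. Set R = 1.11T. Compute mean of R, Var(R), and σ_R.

R = 1.11T is linear with a = 1.11, b = 0.
mean of R = a·mean of T + b = 1.11·9.7 = 10.767.
Var(T) = 10² = 100.
Var(R) = a²·Var(T) = 1.11²·100 = 123.21.
σ_R = |a|·σ_T = |1.11|·10 = 11.1.

mean of R = 10.767, Var(R) = 123.21, σ_R = 11.1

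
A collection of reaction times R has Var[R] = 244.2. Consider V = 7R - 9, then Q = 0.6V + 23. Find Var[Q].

Var[Q] = 4307.688

Var[V] = 7²·244.2 = 11965.8.
Var[Q] = 0.6²·11965.8 = 4307.688.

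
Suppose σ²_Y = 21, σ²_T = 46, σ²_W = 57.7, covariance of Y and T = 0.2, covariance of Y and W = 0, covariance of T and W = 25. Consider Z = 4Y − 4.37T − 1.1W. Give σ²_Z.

σ²_Z = a²·σ²_Y + b²·σ²_T + c²·σ²_W + 2ab·covariance of Y and T + 2ac·covariance of Y and W + 2bc·covariance of T and W, with a = 4, b = -4.37, c = -1.1.
= 336 + 878.4574 + 69.817 + (-6.992) + 0 + 240.35
= 1517.6324.

σ²_Z = 1517.6324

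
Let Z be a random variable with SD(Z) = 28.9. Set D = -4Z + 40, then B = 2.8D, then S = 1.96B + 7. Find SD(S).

SD(S) = 634.4128

SD(D) = |-4|·28.9 = 115.6.
SD(B) = |2.8|·115.6 = 323.68.
SD(S) = |1.96|·323.68 = 634.4128.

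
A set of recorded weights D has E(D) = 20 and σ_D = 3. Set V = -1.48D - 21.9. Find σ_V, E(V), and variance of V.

V = -1.48D - 21.9 is linear with a = -1.48, b = -21.9.
σ_V = |a|·σ_D = |-1.48|·3 = 4.44.
E(V) = a·E(D) + b = (-1.48)·20 + (-21.9) = -51.5.
variance of D = 3² = 9.
variance of V = a²·variance of D = (-1.48)²·9 = 19.7136 (the additive constant -21.9 does not affect variance).

σ_V = 4.44, E(V) = -51.5, variance of V = 19.7136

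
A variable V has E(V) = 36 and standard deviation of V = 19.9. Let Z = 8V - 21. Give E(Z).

E(Z) = 267

Z = 8V - 21 is linear with a = 8, b = -21.
E(Z) = a·E(V) + b = 8·36 + (-21) = 267.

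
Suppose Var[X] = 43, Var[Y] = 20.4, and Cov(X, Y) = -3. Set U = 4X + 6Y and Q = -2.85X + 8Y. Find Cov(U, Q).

Cov(U, Q) = 444.3

By bilinearity, Cov(U, Q) = ac·Var[X] + bd·Var[Y] + (ad+bc)·Cov(X, Y), with a=4, b=6, c=-2.85, d=8.
ac·Var[X] = 4·(-2.85)·43 = -490.2
bd·Var[Y] = 6·8·20.4 = 979.2
(ad+bc)·Cov(X, Y) = (14.9)·(-3) = -44.7
Cov(U, Q) = -490.2 + 979.2 + (-44.7) = 444.3.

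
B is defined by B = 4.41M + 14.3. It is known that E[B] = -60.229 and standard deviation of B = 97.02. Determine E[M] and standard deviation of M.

From B = 4.41M + 14.3: E[B] = a·E[M] + b, so E[M] = (E[B] − b)/a = (-60.229 − 14.3)/4.41 = -16.9.
standard deviation of B = |a|·standard deviation of M, so standard deviation of M = 97.02/|4.41| = 22.

E[M] = -16.9, standard deviation of M = 22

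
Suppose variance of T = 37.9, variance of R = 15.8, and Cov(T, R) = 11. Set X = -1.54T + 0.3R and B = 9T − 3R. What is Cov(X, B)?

By bilinearity, Cov(X, B) = ac·variance of T + bd·variance of R + (ad+bc)·Cov(T, R), with a=-1.54, b=0.3, c=9, d=-3.
ac·variance of T = (-1.54)·9·37.9 = -525.294
bd·variance of R = 0.3·(-3)·15.8 = -14.22
(ad+bc)·Cov(T, R) = (7.32)·11 = 80.52
Cov(X, B) = -525.294 + (-14.22) + 80.52 = -458.994.

Cov(X, B) = -458.994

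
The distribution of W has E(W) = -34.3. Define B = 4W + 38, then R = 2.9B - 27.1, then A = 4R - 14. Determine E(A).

E(A) = -1273.12

E(B) = 4·(-34.3) + 38 = -99.2.
E(R) = 2.9·(-99.2) + (-27.1) = -314.78.
E(A) = 4·(-314.78) + (-14) = -1273.12.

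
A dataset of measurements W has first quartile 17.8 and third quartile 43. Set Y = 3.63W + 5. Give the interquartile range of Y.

IQR of W = Q3 − Q1 = 43 − 17.8 = 25.2.
Under Y = aW + b, IQR(Y) = |a|·IQR(W) = |3.63|·25.2 = 91.476 (shifts cancel; spread scales by |a|).

IQR(Y) = 91.476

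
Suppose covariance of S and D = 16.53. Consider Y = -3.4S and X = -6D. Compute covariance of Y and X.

covariance of Y and X = a·c·covariance of S and D = (-3.4)·(-6)·16.53 = 337.212. Additive constants drop out.

covariance of Y and X = 337.212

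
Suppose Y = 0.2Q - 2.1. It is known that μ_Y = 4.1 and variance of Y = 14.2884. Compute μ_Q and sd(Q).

μ_Q = 31, sd(Q) = 18.9

From Y = 0.2Q - 2.1: μ_Y = a·μ_Q + b, so μ_Q = (μ_Y − b)/a = (4.1 − (-2.1))/0.2 = 31.
sd(Y) = √14.2884 = 3.78.
sd(Y) = |a|·sd(Q), so sd(Q) = 3.78/|0.2| = 18.9.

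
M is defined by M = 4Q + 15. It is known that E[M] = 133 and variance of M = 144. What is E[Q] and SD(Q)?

From M = 4Q + 15: E[M] = a·E[Q] + b, so E[Q] = (E[M] − b)/a = (133 − 15)/4 = 29.5.
SD(M) = √144 = 12.
SD(M) = |a|·SD(Q), so SD(Q) = 12/|4| = 3.

E[Q] = 29.5, SD(Q) = 3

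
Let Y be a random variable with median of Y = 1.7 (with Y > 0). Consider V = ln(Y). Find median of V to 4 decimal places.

median of V = 0.5306

ln(Y) is monotone on this domain, so median of V = ln(1.7) ≈ 0.5306.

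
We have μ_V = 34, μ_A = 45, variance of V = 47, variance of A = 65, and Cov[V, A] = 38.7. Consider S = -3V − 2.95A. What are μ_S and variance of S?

μ_S = (-3)·μ_V + (-2.95)·μ_A = (-3)·34 + (-2.95)·45 = -234.75.
variance of S = a²·variance of V + b²·variance of A + 2ab·Cov[V, A] with a = -3, b = -2.95.
= (-3)²·47 + (-2.95)²·65 + 2·(-3)·(-2.95)·38.7
= 423 + 565.6625 + 684.99 = 1673.6525.

μ_S = -234.75, variance of S = 1673.6525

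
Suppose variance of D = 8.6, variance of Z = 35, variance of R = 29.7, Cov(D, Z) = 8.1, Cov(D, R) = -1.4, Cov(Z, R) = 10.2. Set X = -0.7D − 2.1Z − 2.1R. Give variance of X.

variance of X = 399.203

variance of X = a²·variance of D + b²·variance of Z + c²·variance of R + 2ab·Cov(D, Z) + 2ac·Cov(D, R) + 2bc·Cov(Z, R), with a = -0.7, b = -2.1, c = -2.1.
= 4.214 + 154.35 + 130.977 + 23.814 + (-4.116) + 89.964
= 399.203.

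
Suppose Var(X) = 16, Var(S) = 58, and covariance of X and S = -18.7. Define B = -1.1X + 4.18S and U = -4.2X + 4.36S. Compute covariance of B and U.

covariance of B and U = 1548.9408

By bilinearity, covariance of B and U = ac·Var(X) + bd·Var(S) + (ad+bc)·covariance of X and S, with a=-1.1, b=4.18, c=-4.2, d=4.36.
ac·Var(X) = (-1.1)·(-4.2)·16 = 73.92
bd·Var(S) = 4.18·4.36·58 = 1057.0384
(ad+bc)·covariance of X and S = (-22.352)·(-18.7) = 417.9824
covariance of B and U = 73.92 + 1057.0384 + 417.9824 = 1548.9408.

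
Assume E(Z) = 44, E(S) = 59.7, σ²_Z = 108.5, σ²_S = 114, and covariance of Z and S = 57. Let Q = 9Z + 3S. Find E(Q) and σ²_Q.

E(Q) = 575.1, σ²_Q = 12892.5

E(Q) = 9·E(Z) + 3·E(S) = 9·44 + 3·59.7 = 575.1.
σ²_Q = a²·σ²_Z + b²·σ²_S + 2ab·covariance of Z and S with a = 9, b = 3.
= 9²·108.5 + 3²·114 + 2·9·3·57
= 8788.5 + 1026 + 3078 = 12892.5.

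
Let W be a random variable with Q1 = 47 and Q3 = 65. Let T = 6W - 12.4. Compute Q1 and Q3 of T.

a = 6 > 0: Q1(T) = a·Q1(W)+b = 269.6, Q3(T) = a·Q3(W)+b = 377.6.

Q1(T) = 269.6, Q3(T) = 377.6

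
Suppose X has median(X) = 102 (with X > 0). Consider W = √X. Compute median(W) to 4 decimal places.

√X is monotone on this domain, so median(W) = √(102) ≈ 10.0995.

median(W) = 10.0995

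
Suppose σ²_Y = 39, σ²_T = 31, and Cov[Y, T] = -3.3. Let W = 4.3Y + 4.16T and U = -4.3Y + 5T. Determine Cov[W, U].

Cov[W, U] = -88.2296

By bilinearity, Cov[W, U] = ac·σ²_Y + bd·σ²_T + (ad+bc)·Cov[Y, T], with a=4.3, b=4.16, c=-4.3, d=5.
ac·σ²_Y = 4.3·(-4.3)·39 = -721.11
bd·σ²_T = 4.16·5·31 = 644.8
(ad+bc)·Cov[Y, T] = (3.612)·(-3.3) = -11.9196
Cov[W, U] = -721.11 + 644.8 + (-11.9196) = -88.2296.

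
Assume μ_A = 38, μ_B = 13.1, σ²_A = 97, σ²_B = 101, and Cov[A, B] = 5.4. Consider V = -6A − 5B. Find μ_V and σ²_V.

μ_V = (-6)·μ_A + (-5)·μ_B = (-6)·38 + (-5)·13.1 = -293.5.
σ²_V = a²·σ²_A + b²·σ²_B + 2ab·Cov[A, B] with a = -6, b = -5.
= (-6)²·97 + (-5)²·101 + 2·(-6)·(-5)·5.4
= 3492 + 2525 + 324 = 6341.

μ_V = -293.5, σ²_V = 6341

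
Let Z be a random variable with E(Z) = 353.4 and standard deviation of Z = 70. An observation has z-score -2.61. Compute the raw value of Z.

Z = E(Z) + z·standard deviation of Z = 353.4 + (-2.61)·70 = 170.7.

Z = 170.7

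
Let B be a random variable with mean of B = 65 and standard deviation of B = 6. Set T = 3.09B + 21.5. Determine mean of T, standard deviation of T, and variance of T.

T = 3.09B + 21.5 is linear with a = 3.09, b = 21.5.
mean of T = a·mean of B + b = 3.09·65 + 21.5 = 222.35.
standard deviation of T = |a|·standard deviation of B = |3.09|·6 = 18.54.
variance of B = 6² = 36.
variance of T = a²·variance of B = 3.09²·36 = 343.7316 (the additive constant 21.5 does not affect variance).

mean of T = 222.35, standard deviation of T = 18.54, variance of T = 343.7316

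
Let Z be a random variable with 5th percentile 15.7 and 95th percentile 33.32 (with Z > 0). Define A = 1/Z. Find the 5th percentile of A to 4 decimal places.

1/Z is decreasing on Z > 0, so percentile order reverses: P_{5}(A) uses P_{95}(Z) = 33.32.
P_{5}(A) = 1/33.32 ≈ 0.03.

5th percentile of A = 0.03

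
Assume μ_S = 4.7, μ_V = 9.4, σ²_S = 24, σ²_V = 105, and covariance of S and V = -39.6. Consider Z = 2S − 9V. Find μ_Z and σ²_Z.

μ_Z = 2·μ_S + (-9)·μ_V = 2·4.7 + (-9)·9.4 = -75.2.
σ²_Z = a²·σ²_S + b²·σ²_V + 2ab·covariance of S and V with a = 2, b = -9.
= 2²·24 + (-9)²·105 + 2·2·(-9)·(-39.6)
= 96 + 8505 + 1425.6 = 10026.6.

μ_Z = -75.2, σ²_Z = 10026.6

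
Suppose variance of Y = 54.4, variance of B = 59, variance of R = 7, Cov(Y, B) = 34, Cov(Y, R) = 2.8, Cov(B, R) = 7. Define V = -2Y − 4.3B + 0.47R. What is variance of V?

variance of V = a²·variance of Y + b²·variance of B + c²·variance of R + 2ab·Cov(Y, B) + 2ac·Cov(Y, R) + 2bc·Cov(B, R), with a = -2, b = -4.3, c = 0.47.
= 217.6 + 1090.91 + 1.5463 + 584.8 + (-5.264) + (-28.294)
= 1861.2983.

variance of V = 1861.2983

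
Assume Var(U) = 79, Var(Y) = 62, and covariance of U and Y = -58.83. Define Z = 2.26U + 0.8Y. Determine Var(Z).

Var(Z) = 230.45112

Var(Z) = a²·Var(U) + b²·Var(Y) + 2ab·covariance of U and Y with a = 2.26, b = 0.8.
= 2.26²·79 + 0.8²·62 + 2·2.26·0.8·(-58.83)
= 403.5004 + 39.68 + (-212.72928) = 230.45112.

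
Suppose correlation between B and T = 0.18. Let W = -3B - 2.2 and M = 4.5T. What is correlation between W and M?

correlation between W and M = -0.18

Linear rescalings preserve |correlation|; the slopes -3 and 4.5 have opposite signs, so the correlation flips sign: correlation between W and M = −correlation between B and T = -0.18.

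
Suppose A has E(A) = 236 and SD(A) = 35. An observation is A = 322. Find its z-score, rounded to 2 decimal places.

z = (A − E(A)) / SD(A) = (322 − 236) / 35 ≈ 2.46.

z = 2.46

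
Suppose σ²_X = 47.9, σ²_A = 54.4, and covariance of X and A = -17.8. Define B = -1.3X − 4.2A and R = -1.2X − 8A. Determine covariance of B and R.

covariance of B and R = 1627.732

By bilinearity, covariance of B and R = ac·σ²_X + bd·σ²_A + (ad+bc)·covariance of X and A, with a=-1.3, b=-4.2, c=-1.2, d=-8.
ac·σ²_X = (-1.3)·(-1.2)·47.9 = 74.724
bd·σ²_A = (-4.2)·(-8)·54.4 = 1827.84
(ad+bc)·covariance of X and A = (15.44)·(-17.8) = -274.832
covariance of B and R = 74.724 + 1827.84 + (-274.832) = 1627.732.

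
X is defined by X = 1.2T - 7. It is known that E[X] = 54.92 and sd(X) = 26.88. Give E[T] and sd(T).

E[T] = 51.6, sd(T) = 22.4

From X = 1.2T - 7: E[X] = a·E[T] + b, so E[T] = (E[X] − b)/a = (54.92 − (-7))/1.2 = 51.6.
sd(X) = |a|·sd(T), so sd(T) = 26.88/|1.2| = 22.4.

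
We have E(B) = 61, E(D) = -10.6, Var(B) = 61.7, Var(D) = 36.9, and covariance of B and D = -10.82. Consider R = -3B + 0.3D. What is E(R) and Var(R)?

E(R) = -186.18, Var(R) = 578.097

E(R) = (-3)·E(B) + 0.3·E(D) = (-3)·61 + 0.3·(-10.6) = -186.18.
Var(R) = a²·Var(B) + b²·Var(D) + 2ab·covariance of B and D with a = -3, b = 0.3.
= (-3)²·61.7 + 0.3²·36.9 + 2·(-3)·0.3·(-10.82)
= 555.3 + 3.321 + 19.476 = 578.097.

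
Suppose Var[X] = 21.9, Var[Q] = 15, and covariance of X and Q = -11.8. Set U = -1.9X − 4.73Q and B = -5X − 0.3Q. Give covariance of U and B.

covariance of U and B = -56.461

By bilinearity, covariance of U and B = ac·Var[X] + bd·Var[Q] + (ad+bc)·covariance of X and Q, with a=-1.9, b=-4.73, c=-5, d=-0.3.
ac·Var[X] = (-1.9)·(-5)·21.9 = 208.05
bd·Var[Q] = (-4.73)·(-0.3)·15 = 21.285
(ad+bc)·covariance of X and Q = (24.22)·(-11.8) = -285.796
covariance of U and B = 208.05 + 21.285 + (-285.796) = -56.461.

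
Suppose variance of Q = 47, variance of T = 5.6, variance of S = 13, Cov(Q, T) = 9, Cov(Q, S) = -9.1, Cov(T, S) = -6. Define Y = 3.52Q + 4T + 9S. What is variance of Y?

variance of Y = 969.8128

variance of Y = a²·variance of Q + b²·variance of T + c²·variance of S + 2ab·Cov(Q, T) + 2ac·Cov(Q, S) + 2bc·Cov(T, S), with a = 3.52, b = 4, c = 9.
= 582.3488 + 89.6 + 1053 + 253.44 + (-576.576) + (-432)
= 969.8128.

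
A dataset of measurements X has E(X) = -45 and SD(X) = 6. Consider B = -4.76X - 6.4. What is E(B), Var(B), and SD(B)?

E(B) = 207.8, Var(B) = 815.6736, SD(B) = 28.56

B = -4.76X - 6.4 is linear with a = -4.76, b = -6.4.
E(B) = a·E(X) + b = (-4.76)·(-45) + (-6.4) = 207.8.
Var(X) = 6² = 36.
Var(B) = a²·Var(X) = (-4.76)²·36 = 815.6736 (the additive constant -6.4 does not affect variance).
SD(B) = |a|·SD(X) = |-4.76|·6 = 28.56.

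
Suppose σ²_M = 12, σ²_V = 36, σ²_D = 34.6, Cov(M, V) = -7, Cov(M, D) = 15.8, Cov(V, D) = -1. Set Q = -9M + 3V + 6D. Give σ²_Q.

σ²_Q = a²·σ²_M + b²·σ²_V + c²·σ²_D + 2ab·Cov(M, V) + 2ac·Cov(M, D) + 2bc·Cov(V, D), with a = -9, b = 3, c = 6.
= 972 + 324 + 1245.6 + 378 + (-1706.4) + (-36)
= 1177.2.

σ²_Q = 1177.2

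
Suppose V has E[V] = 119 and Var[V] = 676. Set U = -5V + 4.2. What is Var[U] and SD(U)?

U = -5V + 4.2 is linear with a = -5, b = 4.2.
Var[U] = a²·Var[V] = (-5)²·676 = 16900 (the additive constant 4.2 does not affect variance).
SD(V) = √676 = 26.
SD(U) = |a|·SD(V) = |-5|·26 = 130.

Var[U] = 16900, SD(U) = 130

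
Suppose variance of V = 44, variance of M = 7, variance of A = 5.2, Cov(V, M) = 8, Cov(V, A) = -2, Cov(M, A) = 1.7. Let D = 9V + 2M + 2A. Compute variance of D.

variance of D = 3842.4

variance of D = a²·variance of V + b²·variance of M + c²·variance of A + 2ab·Cov(V, M) + 2ac·Cov(V, A) + 2bc·Cov(M, A), with a = 9, b = 2, c = 2.
= 3564 + 28 + 20.8 + 288 + (-72) + 13.6
= 3842.4.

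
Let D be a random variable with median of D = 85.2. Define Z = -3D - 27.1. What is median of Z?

A linear map preserves order up to sign, so median of Z = a·median of D + b = (-3)·85.2 + (-27.1) = -282.7.

median of Z = -282.7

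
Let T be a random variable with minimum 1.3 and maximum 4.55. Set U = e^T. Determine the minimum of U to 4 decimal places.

e^T is increasing on this domain, so min(U) comes from min(T) = 1.3: min(U) = exp(1.3) ≈ 3.6693.

min(U) = 3.6693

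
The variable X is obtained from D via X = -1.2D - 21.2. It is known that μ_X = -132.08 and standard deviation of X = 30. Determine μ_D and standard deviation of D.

μ_D = 92.4, standard deviation of D = 25

From X = -1.2D - 21.2: μ_X = a·μ_D + b, so μ_D = (μ_X − b)/a = (-132.08 − (-21.2))/(-1.2) = 92.4.
standard deviation of X = |a|·standard deviation of D, so standard deviation of D = 30/|-1.2| = 25.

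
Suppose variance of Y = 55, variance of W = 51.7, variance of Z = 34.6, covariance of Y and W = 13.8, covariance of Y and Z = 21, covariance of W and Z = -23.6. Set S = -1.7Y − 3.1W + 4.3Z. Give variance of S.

variance of S = a²·variance of Y + b²·variance of W + c²·variance of Z + 2ab·covariance of Y and W + 2ac·covariance of Y and Z + 2bc·covariance of W and Z, with a = -1.7, b = -3.1, c = 4.3.
= 158.95 + 496.837 + 639.754 + 145.452 + (-307.02) + 629.176
= 1763.149.

variance of S = 1763.149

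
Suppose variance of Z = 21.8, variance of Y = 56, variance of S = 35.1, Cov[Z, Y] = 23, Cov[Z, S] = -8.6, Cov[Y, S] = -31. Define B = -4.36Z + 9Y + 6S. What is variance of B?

variance of B = 1510.92128

variance of B = a²·variance of Z + b²·variance of Y + c²·variance of S + 2ab·Cov[Z, Y] + 2ac·Cov[Z, S] + 2bc·Cov[Y, S], with a = -4.36, b = 9, c = 6.
= 414.40928 + 4536 + 1263.6 + (-1805.04) + 449.952 + (-3348)
= 1510.92128.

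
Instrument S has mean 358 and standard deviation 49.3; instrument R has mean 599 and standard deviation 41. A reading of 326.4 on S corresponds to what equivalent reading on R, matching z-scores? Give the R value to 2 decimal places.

z = (326.4 − 358)/49.3 ≈ -0.641.
R = 599 + z·41 = 599 + (326.4 − 358)·41/49.3 ≈ 572.72.

R = 572.72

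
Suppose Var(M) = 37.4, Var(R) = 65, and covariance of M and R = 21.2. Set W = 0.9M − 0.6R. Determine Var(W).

Var(W) = 30.798

Var(W) = a²·Var(M) + b²·Var(R) + 2ab·covariance of M and R with a = 0.9, b = -0.6.
= 0.9²·37.4 + (-0.6)²·65 + 2·0.9·(-0.6)·21.2
= 30.294 + 23.4 + (-22.896) = 30.798.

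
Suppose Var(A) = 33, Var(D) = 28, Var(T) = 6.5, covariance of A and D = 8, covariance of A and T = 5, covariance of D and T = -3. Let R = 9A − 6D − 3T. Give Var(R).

Var(R) = a²·Var(A) + b²·Var(D) + c²·Var(T) + 2ab·covariance of A and D + 2ac·covariance of A and T + 2bc·covariance of D and T, with a = 9, b = -6, c = -3.
= 2673 + 1008 + 58.5 + (-864) + (-270) + (-108)
= 2497.5.

Var(R) = 2497.5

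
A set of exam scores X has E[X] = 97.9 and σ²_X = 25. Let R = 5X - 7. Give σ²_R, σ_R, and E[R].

σ²_R = 625, σ_R = 25, E[R] = 482.5

R = 5X - 7 is linear with a = 5, b = -7.
σ²_R = a²·σ²_X = 5²·25 = 625 (the additive constant -7 does not affect variance).
σ_X = √25 = 5.
σ_R = |a|·σ_X = |5|·5 = 25.
E[R] = a·E[X] + b = 5·97.9 + (-7) = 482.5.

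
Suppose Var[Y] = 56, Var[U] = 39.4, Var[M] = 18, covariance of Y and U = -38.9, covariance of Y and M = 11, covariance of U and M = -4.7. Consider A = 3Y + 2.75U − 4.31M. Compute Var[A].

Var[A] = a²·Var[Y] + b²·Var[U] + c²·Var[M] + 2ab·covariance of Y and U + 2ac·covariance of Y and M + 2bc·covariance of U and M, with a = 3, b = 2.75, c = -4.31.
= 504 + 297.9625 + 334.3698 + (-641.85) + (-284.46) + 111.4135
= 321.4358.

Var[A] = 321.4358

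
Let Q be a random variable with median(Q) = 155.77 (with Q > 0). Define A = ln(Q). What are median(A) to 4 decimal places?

ln(Q) is monotone on this domain, so median(A) = ln(155.77) ≈ 5.0484.

median(A) = 5.0484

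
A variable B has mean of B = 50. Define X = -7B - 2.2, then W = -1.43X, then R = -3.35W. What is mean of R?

mean of R = -1687.2141

mean of X = (-7)·50 + (-2.2) = -352.2.
mean of W = (-1.43)·(-352.2) = 503.646.
mean of R = (-3.35)·503.646 = -1687.2141.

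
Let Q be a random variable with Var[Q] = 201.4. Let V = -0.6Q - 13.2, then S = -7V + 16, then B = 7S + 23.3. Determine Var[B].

Var[B] = 174082.104

Var[V] = (-0.6)²·201.4 = 72.504.
Var[S] = (-7)²·72.504 = 3552.696.
Var[B] = 7²·3552.696 = 174082.104.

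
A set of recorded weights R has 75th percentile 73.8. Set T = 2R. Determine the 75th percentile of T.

Since a = 2 > 0 the transformation is increasing, so the 75th percentile of T = a·(P_{75} of R) + b = 2·73.8 = 147.6.

75th percentile of T = 147.6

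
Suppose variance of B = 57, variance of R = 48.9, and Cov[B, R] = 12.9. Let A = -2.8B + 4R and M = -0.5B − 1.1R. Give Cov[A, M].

Cov[A, M] = -121.428

By bilinearity, Cov[A, M] = ac·variance of B + bd·variance of R + (ad+bc)·Cov[B, R], with a=-2.8, b=4, c=-0.5, d=-1.1.
ac·variance of B = (-2.8)·(-0.5)·57 = 79.8
bd·variance of R = 4·(-1.1)·48.9 = -215.16
(ad+bc)·Cov[B, R] = (1.08)·12.9 = 13.932
Cov[A, M] = 79.8 + (-215.16) + 13.932 = -121.428.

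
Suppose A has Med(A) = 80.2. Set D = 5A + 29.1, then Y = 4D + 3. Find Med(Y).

Med(Y) = 1723.4

Med(D) = 5·80.2 + 29.1 = 430.1.
Med(Y) = 4·430.1 + 3 = 1723.4.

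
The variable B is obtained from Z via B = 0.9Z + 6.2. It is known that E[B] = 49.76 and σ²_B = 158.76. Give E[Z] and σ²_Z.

From B = 0.9Z + 6.2: E[B] = a·E[Z] + b, so E[Z] = (E[B] − b)/a = (49.76 − 6.2)/0.9 = 48.4.
σ²_B = a²·σ²_Z, so σ²_Z = 158.76/0.9² = 196.

E[Z] = 48.4, σ²_Z = 196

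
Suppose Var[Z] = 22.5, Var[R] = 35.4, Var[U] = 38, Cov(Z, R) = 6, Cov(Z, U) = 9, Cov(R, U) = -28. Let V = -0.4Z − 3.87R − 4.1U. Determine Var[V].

Var[V] = 332.10626

Var[V] = a²·Var[Z] + b²·Var[R] + c²·Var[U] + 2ab·Cov(Z, R) + 2ac·Cov(Z, U) + 2bc·Cov(R, U), with a = -0.4, b = -3.87, c = -4.1.
= 3.6 + 530.18226 + 638.78 + 18.576 + 29.52 + (-888.552)
= 332.10626.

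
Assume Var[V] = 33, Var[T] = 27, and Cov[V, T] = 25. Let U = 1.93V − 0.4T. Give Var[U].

Var[U] = a²·Var[V] + b²·Var[T] + 2ab·Cov[V, T] with a = 1.93, b = -0.4.
= 1.93²·33 + (-0.4)²·27 + 2·1.93·(-0.4)·25
= 122.9217 + 4.32 + (-38.6) = 88.6417.

Var[U] = 88.6417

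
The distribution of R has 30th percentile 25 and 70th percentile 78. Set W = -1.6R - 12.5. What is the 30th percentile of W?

Since a = -1.6 < 0 the transformation is decreasing, reversing order: the 30th percentile of W corresponds to the 70th percentile of R.
So P_{30}(W) = a·P_{70}(R) + b = (-1.6)·78 + (-12.5) = -137.3.

30th percentile of W = -137.3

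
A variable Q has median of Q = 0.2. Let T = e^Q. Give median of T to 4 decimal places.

median of T = 1.2214

e^Q is monotone on this domain, so median of T = exp(0.2) ≈ 1.2214.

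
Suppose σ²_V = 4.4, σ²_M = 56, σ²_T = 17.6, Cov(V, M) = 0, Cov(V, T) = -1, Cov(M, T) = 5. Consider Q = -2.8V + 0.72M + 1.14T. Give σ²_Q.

σ²_Q = a²·σ²_V + b²·σ²_M + c²·σ²_T + 2ab·Cov(V, M) + 2ac·Cov(V, T) + 2bc·Cov(M, T), with a = -2.8, b = 0.72, c = 1.14.
= 34.496 + 29.0304 + 22.87296 + 0 + 6.384 + 8.208
= 100.99136.

σ²_Q = 100.99136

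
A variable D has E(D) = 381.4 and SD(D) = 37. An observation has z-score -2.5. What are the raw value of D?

D = 288.9

D = E(D) + z·SD(D) = 381.4 + (-2.5)·37 = 288.9.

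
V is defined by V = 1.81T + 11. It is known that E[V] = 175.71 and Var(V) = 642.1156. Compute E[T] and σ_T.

From V = 1.81T + 11: E[V] = a·E[T] + b, so E[T] = (E[V] − b)/a = (175.71 − 11)/1.81 = 91.
σ_V = √642.1156 = 25.34.
σ_V = |a|·σ_T, so σ_T = 25.34/|1.81| = 14.

E[T] = 91, σ_T = 14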